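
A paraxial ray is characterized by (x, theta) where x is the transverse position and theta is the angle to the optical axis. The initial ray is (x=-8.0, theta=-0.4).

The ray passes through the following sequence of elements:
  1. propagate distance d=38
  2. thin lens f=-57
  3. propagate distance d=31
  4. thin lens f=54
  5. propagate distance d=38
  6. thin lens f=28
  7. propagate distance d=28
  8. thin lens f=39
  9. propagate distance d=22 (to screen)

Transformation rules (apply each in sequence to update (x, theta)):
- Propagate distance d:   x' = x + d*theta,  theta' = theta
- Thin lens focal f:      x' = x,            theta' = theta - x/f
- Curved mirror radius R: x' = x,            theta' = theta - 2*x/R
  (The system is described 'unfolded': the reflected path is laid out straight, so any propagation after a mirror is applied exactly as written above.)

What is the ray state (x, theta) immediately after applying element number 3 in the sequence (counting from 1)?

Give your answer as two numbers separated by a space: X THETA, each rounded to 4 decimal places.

Answer: -48.2175 -0.8070

Derivation:
Initial: x=-8.0000 theta=-0.4000
After 1 (propagate distance d=38): x=-23.2000 theta=-0.4000
After 2 (thin lens f=-57): x=-23.2000 theta=-46/57 (≈-0.8070)
After 3 (propagate distance d=31): x=-13742/285 (≈-48.2175) theta=-46/57 (≈-0.8070)
Rounded to 4 decimal places: x = -48.2175, theta = -0.8070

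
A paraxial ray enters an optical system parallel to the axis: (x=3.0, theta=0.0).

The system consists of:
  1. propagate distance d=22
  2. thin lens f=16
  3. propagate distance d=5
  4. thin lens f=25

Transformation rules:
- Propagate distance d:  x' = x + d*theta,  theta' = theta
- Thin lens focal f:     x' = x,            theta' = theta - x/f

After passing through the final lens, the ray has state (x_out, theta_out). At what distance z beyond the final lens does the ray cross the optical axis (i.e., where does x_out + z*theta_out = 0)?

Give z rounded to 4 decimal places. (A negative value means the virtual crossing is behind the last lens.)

Initial: x=3.0000 theta=0.0000
After 1 (propagate distance d=22): x=3.0000 theta=0.0000
After 2 (thin lens f=16): x=3.0000 theta=-0.1875
After 3 (propagate distance d=5): x=2.0625 theta=-0.1875
After 4 (thin lens f=25): x=2.0625 theta=-0.2700
z_focus = -x_out/theta_out = -(2.0625)/(-0.2700) = 275/36 ≈ 7.6389
Rounded to 4 decimal places: z = 7.6389

Answer: 7.6389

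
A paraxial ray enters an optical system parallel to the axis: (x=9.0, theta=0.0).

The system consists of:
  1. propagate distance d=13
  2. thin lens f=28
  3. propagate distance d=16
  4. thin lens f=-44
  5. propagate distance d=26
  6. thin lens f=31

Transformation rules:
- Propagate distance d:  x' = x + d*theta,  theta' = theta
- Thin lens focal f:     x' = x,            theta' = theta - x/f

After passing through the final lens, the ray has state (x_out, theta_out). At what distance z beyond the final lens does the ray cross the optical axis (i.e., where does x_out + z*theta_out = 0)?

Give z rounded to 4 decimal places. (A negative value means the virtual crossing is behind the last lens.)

Initial: x=9.0000 theta=0.0000
After 1 (propagate distance d=13): x=9.0000 theta=0.0000
After 2 (thin lens f=28): x=9.0000 theta=-9/28 (≈-0.3214)
After 3 (propagate distance d=16): x=27/7 (≈3.8571) theta=-9/28 (≈-0.3214)
After 4 (thin lens f=-44): x=27/7 (≈3.8571) theta=-18/77 (≈-0.2338)
After 5 (propagate distance d=26): x=-171/77 (≈-2.2208) theta=-18/77 (≈-0.2338)
After 6 (thin lens f=31): x=-171/77 (≈-2.2208) theta=-387/2387 (≈-0.1621)
z_focus = -x_out/theta_out = -(-171/77)/(-387/2387) = -589/43 ≈ -13.6977
Rounded to 4 decimal places: z = -13.6977

Answer: -13.6977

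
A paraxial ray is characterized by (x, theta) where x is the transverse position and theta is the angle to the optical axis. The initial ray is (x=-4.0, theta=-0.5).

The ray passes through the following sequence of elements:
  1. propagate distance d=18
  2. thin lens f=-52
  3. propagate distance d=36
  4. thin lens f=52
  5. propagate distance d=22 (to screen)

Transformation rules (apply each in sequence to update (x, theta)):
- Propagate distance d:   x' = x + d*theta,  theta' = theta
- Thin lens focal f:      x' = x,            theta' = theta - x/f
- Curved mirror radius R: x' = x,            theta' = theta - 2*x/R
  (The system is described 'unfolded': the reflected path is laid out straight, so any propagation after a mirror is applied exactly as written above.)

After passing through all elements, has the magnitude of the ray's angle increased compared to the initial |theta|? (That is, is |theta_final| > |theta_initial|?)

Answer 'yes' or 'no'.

Initial: x=-4.0000 theta=-0.5000
After 1 (propagate distance d=18): x=-13.0000 theta=-0.5000
After 2 (thin lens f=-52): x=-13.0000 theta=-0.7500
After 3 (propagate distance d=36): x=-40.0000 theta=-0.7500
After 4 (thin lens f=52): x=-40.0000 theta=1/52 (≈0.0192)
After 5 (propagate distance d=22 (to screen)): x=-1029/26 (≈-39.5769) theta=1/52 (≈0.0192)
|theta_initial|=0.5000 |theta_final|=1/52 (≈0.0192) -> not increased

Answer: no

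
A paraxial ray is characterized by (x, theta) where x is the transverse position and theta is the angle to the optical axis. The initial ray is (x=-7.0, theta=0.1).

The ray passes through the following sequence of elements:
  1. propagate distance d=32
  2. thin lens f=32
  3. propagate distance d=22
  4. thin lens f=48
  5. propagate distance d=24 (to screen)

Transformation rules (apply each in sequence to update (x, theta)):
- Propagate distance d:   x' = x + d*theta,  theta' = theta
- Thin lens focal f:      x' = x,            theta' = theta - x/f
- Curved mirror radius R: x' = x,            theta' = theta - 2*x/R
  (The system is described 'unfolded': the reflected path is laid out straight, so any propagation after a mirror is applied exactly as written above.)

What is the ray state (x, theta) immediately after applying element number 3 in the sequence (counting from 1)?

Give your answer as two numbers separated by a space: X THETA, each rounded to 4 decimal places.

Initial: x=-7.0000 theta=0.1000
After 1 (propagate distance d=32): x=-3.8000 theta=0.1000
After 2 (thin lens f=32): x=-3.8000 theta=7/32 (≈0.2188)
After 3 (propagate distance d=22): x=1.0125 theta=7/32 (≈0.2188)
Rounded to 4 decimal places: x = 1.0125, theta = 0.2188

Answer: 1.0125 0.2188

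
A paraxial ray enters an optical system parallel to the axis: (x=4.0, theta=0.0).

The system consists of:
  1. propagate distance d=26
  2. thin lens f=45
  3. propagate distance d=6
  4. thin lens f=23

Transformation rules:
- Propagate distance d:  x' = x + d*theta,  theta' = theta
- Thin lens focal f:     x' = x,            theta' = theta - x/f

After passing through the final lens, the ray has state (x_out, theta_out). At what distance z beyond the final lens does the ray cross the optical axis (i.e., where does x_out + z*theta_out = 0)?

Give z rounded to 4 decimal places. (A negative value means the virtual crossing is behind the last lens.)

Initial: x=4.0000 theta=0.0000
After 1 (propagate distance d=26): x=4.0000 theta=0.0000
After 2 (thin lens f=45): x=4.0000 theta=-4/45 (≈-0.0889)
After 3 (propagate distance d=6): x=52/15 (≈3.4667) theta=-4/45 (≈-0.0889)
After 4 (thin lens f=23): x=52/15 (≈3.4667) theta=-248/1035 (≈-0.2396)
z_focus = -x_out/theta_out = -(52/15)/(-248/1035) = 897/62 ≈ 14.4677
Rounded to 4 decimal places: z = 14.4677

Answer: 14.4677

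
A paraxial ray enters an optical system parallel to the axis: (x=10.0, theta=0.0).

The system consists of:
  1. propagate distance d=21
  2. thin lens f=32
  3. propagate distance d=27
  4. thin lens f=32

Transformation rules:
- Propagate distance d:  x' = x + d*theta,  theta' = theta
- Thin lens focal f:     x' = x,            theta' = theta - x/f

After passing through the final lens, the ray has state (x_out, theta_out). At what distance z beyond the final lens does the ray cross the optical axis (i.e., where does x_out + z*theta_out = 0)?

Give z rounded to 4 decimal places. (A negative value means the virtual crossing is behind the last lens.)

Initial: x=10.0000 theta=0.0000
After 1 (propagate distance d=21): x=10.0000 theta=0.0000
After 2 (thin lens f=32): x=10.0000 theta=-0.3125
After 3 (propagate distance d=27): x=1.5625 theta=-0.3125
After 4 (thin lens f=32): x=1.5625 theta=-185/512 (≈-0.3613)
z_focus = -x_out/theta_out = -(1.5625)/(-185/512) = 160/37 ≈ 4.3243
Rounded to 4 decimal places: z = 4.3243

Answer: 4.3243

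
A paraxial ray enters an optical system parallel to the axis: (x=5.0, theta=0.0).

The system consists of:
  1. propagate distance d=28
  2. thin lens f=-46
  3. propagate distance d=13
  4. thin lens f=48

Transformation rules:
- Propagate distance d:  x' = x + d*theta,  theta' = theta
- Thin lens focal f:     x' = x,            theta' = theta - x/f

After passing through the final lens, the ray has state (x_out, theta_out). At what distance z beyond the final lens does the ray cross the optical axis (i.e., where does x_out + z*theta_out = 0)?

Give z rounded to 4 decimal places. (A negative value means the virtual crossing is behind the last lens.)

Answer: 257.4545

Derivation:
Initial: x=5.0000 theta=0.0000
After 1 (propagate distance d=28): x=5.0000 theta=0.0000
After 2 (thin lens f=-46): x=5.0000 theta=5/46 (≈0.1087)
After 3 (propagate distance d=13): x=295/46 (≈6.4130) theta=5/46 (≈0.1087)
After 4 (thin lens f=48): x=295/46 (≈6.4130) theta=-55/2208 (≈-0.0249)
z_focus = -x_out/theta_out = -(295/46)/(-55/2208) = 2832/11 ≈ 257.4545
Rounded to 4 decimal places: z = 257.4545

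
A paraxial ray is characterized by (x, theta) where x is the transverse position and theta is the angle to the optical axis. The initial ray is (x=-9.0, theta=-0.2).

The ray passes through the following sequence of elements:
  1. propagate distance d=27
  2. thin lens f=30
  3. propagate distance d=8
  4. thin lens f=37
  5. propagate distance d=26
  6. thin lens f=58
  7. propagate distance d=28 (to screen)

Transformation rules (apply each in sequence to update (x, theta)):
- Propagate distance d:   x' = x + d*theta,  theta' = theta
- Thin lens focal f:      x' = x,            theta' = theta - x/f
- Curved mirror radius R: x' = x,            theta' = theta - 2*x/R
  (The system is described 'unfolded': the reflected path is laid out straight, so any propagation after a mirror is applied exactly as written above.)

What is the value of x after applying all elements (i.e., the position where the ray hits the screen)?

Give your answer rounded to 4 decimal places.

Answer: 18.9378

Derivation:
Initial: x=-9.0000 theta=-0.2000
After 1 (propagate distance d=27): x=-14.4000 theta=-0.2000
After 2 (thin lens f=30): x=-14.4000 theta=0.2800
After 3 (propagate distance d=8): x=-12.1600 theta=0.2800
After 4 (thin lens f=37): x=-12.1600 theta=563/925 (≈0.6086)
After 5 (propagate distance d=26): x=678/185 (≈3.6649) theta=563/925 (≈0.6086)
After 6 (thin lens f=58): x=678/185 (≈3.6649) theta=14632/26825 (≈0.5455)
After 7 (propagate distance d=28 (to screen)): x=508006/26825 (≈18.9378) theta=14632/26825 (≈0.5455)
Rounded to 4 decimal places: x = 18.9378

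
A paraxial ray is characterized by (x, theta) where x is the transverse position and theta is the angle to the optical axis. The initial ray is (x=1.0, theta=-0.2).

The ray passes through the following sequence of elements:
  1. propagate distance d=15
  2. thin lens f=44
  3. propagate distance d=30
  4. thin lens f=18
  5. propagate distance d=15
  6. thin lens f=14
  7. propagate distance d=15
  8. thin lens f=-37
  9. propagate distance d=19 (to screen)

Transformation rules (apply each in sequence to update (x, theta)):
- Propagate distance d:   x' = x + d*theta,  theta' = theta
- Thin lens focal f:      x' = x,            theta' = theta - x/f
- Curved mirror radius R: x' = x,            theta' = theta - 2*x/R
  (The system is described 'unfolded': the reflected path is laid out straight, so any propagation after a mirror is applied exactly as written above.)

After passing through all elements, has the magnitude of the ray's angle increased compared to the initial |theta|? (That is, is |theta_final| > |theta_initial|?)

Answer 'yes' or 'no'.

Answer: yes

Derivation:
Initial: x=1.0000 theta=-0.2000
After 1 (propagate distance d=15): x=-2.0000 theta=-0.2000
After 2 (thin lens f=44): x=-2.0000 theta=-17/110 (≈-0.1545)
After 3 (propagate distance d=30): x=-73/11 (≈-6.6364) theta=-17/110 (≈-0.1545)
After 4 (thin lens f=18): x=-73/11 (≈-6.6364) theta=106/495 (≈0.2141)
After 5 (propagate distance d=15): x=-113/33 (≈-3.4242) theta=106/495 (≈0.2141)
After 6 (thin lens f=14): x=-113/33 (≈-3.4242) theta=289/630 (≈0.4587)
After 7 (propagate distance d=15): x=1597/462 (≈3.4567) theta=289/630 (≈0.4587)
After 8 (thin lens f=-37): x=1597/462 (≈3.4567) theta=70789/128205 (≈0.5522)
After 9 (propagate distance d=19 (to screen)): x=3576317/256410 (≈13.9477) theta=70789/128205 (≈0.5522)
|theta_initial|=0.2000 |theta_final|=70789/128205 (≈0.5522) -> increased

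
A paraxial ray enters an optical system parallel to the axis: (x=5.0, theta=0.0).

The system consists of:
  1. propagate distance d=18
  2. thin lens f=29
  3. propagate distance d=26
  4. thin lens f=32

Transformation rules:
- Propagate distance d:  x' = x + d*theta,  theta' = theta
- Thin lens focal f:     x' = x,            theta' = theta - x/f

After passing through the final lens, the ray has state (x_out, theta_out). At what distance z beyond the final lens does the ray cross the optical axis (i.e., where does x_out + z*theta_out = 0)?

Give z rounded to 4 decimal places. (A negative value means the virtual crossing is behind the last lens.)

Answer: 2.7429

Derivation:
Initial: x=5.0000 theta=0.0000
After 1 (propagate distance d=18): x=5.0000 theta=0.0000
After 2 (thin lens f=29): x=5.0000 theta=-5/29 (≈-0.1724)
After 3 (propagate distance d=26): x=15/29 (≈0.5172) theta=-5/29 (≈-0.1724)
After 4 (thin lens f=32): x=15/29 (≈0.5172) theta=-175/928 (≈-0.1886)
z_focus = -x_out/theta_out = -(15/29)/(-175/928) = 96/35 ≈ 2.7429
Rounded to 4 decimal places: z = 2.7429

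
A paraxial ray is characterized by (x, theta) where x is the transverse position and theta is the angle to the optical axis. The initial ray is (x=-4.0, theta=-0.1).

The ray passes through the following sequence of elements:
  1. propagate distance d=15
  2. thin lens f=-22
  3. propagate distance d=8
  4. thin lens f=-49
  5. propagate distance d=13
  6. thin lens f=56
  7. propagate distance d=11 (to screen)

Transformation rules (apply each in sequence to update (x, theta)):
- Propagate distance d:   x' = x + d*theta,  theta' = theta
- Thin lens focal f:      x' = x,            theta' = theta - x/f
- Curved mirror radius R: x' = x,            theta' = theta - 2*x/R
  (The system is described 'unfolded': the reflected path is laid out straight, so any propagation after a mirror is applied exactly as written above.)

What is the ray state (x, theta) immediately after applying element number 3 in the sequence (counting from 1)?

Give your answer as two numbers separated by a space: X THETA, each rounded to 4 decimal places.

Answer: -8.3000 -0.3500

Derivation:
Initial: x=-4.0000 theta=-0.1000
After 1 (propagate distance d=15): x=-5.5000 theta=-0.1000
After 2 (thin lens f=-22): x=-5.5000 theta=-0.3500
After 3 (propagate distance d=8): x=-8.3000 theta=-0.3500
Rounded to 4 decimal places: x = -8.3000, theta = -0.3500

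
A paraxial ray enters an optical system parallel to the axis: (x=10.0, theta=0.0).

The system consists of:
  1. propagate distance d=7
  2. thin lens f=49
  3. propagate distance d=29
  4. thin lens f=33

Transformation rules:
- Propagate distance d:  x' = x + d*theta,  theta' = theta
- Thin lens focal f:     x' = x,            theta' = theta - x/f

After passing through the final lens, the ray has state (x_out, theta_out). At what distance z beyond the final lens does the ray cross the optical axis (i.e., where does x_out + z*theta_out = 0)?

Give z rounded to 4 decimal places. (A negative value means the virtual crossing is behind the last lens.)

Answer: 12.4528

Derivation:
Initial: x=10.0000 theta=0.0000
After 1 (propagate distance d=7): x=10.0000 theta=0.0000
After 2 (thin lens f=49): x=10.0000 theta=-10/49 (≈-0.2041)
After 3 (propagate distance d=29): x=200/49 (≈4.0816) theta=-10/49 (≈-0.2041)
After 4 (thin lens f=33): x=200/49 (≈4.0816) theta=-530/1617 (≈-0.3278)
z_focus = -x_out/theta_out = -(200/49)/(-530/1617) = 660/53 ≈ 12.4528
Rounded to 4 decimal places: z = 12.4528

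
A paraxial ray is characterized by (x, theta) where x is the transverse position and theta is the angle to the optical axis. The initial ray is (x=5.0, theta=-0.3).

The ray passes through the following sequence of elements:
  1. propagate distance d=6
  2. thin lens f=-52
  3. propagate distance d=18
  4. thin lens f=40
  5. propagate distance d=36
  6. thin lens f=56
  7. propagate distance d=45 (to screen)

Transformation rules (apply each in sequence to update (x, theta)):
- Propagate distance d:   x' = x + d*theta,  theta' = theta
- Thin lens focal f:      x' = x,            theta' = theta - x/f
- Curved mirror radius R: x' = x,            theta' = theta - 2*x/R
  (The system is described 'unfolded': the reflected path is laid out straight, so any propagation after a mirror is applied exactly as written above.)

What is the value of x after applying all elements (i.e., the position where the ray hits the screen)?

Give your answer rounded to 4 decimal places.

Initial: x=5.0000 theta=-0.3000
After 1 (propagate distance d=6): x=3.2000 theta=-0.3000
After 2 (thin lens f=-52): x=3.2000 theta=-31/130 (≈-0.2385)
After 3 (propagate distance d=18): x=-71/65 (≈-1.0923) theta=-31/130 (≈-0.2385)
After 4 (thin lens f=40): x=-71/65 (≈-1.0923) theta=-549/2600 (≈-0.2112)
After 5 (propagate distance d=36): x=-5651/650 (≈-8.6938) theta=-549/2600 (≈-0.2112)
After 6 (thin lens f=56): x=-5651/650 (≈-8.6938) theta=-407/7280 (≈-0.0559)
After 7 (propagate distance d=45 (to screen)): x=-31387/2800 (≈-11.2096) theta=-407/7280 (≈-0.0559)
Rounded to 4 decimal places: x = -11.2096

Answer: -11.2096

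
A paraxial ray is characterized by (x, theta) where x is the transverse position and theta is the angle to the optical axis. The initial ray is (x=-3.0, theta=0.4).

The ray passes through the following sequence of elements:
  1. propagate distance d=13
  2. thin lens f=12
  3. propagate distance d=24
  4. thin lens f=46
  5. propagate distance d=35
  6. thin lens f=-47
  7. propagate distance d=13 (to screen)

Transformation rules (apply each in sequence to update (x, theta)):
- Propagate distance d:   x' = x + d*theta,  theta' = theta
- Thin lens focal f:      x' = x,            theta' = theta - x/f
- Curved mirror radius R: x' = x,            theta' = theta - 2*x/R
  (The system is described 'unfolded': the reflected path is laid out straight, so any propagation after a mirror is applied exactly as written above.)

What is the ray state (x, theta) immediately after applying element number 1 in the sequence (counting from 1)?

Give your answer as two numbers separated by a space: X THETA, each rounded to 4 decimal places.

Initial: x=-3.0000 theta=0.4000
After 1 (propagate distance d=13): x=2.2000 theta=0.4000
Rounded to 4 decimal places: x = 2.2000, theta = 0.4000

Answer: 2.2000 0.4000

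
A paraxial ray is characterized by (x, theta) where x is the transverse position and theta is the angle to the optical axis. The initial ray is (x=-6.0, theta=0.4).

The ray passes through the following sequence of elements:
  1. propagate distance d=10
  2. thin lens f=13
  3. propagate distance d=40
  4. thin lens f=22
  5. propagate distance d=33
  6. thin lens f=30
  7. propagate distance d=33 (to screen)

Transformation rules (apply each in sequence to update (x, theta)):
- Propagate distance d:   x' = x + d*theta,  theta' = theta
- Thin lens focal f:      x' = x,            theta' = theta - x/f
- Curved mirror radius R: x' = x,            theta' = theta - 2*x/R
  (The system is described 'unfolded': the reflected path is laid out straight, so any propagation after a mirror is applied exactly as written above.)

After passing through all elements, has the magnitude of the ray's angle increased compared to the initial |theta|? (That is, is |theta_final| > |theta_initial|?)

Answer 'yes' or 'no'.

Initial: x=-6.0000 theta=0.4000
After 1 (propagate distance d=10): x=-2.0000 theta=0.4000
After 2 (thin lens f=13): x=-2.0000 theta=36/65 (≈0.5538)
After 3 (propagate distance d=40): x=262/13 (≈20.1538) theta=36/65 (≈0.5538)
After 4 (thin lens f=22): x=262/13 (≈20.1538) theta=-259/715 (≈-0.3622)
After 5 (propagate distance d=33): x=8.2000 theta=-259/715 (≈-0.3622)
After 6 (thin lens f=30): x=8.2000 theta=-13633/21450 (≈-0.6356)
After 7 (propagate distance d=33 (to screen)): x=-8303/650 (≈-12.7738) theta=-13633/21450 (≈-0.6356)
|theta_initial|=0.4000 |theta_final|=13633/21450 (≈0.6356) -> increased

Answer: yes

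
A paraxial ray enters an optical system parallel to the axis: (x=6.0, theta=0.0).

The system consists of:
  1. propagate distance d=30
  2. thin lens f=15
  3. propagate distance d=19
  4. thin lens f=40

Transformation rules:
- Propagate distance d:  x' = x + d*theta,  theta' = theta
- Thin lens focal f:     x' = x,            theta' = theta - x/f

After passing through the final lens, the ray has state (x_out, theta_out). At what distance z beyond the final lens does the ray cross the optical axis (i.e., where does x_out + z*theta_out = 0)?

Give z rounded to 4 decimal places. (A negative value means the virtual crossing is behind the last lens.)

Initial: x=6.0000 theta=0.0000
After 1 (propagate distance d=30): x=6.0000 theta=0.0000
After 2 (thin lens f=15): x=6.0000 theta=-0.4000
After 3 (propagate distance d=19): x=-1.6000 theta=-0.4000
After 4 (thin lens f=40): x=-1.6000 theta=-0.3600
z_focus = -x_out/theta_out = -(-1.6000)/(-0.3600) = -40/9 ≈ -4.4444
Rounded to 4 decimal places: z = -4.4444

Answer: -4.4444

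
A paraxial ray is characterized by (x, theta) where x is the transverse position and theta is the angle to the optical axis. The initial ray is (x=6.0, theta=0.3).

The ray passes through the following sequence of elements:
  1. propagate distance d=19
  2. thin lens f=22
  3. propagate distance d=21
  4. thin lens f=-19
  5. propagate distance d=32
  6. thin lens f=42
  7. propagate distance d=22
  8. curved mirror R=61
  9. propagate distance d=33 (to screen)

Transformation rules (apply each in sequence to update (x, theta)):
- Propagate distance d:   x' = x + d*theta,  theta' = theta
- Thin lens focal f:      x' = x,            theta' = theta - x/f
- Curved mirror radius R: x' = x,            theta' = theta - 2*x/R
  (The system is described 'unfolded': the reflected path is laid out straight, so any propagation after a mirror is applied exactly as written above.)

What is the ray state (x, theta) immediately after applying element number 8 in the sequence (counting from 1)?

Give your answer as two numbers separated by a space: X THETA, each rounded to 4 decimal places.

Initial: x=6.0000 theta=0.3000
After 1 (propagate distance d=19): x=11.7000 theta=0.3000
After 2 (thin lens f=22): x=11.7000 theta=-51/220 (≈-0.2318)
After 3 (propagate distance d=21): x=1503/220 (≈6.8318) theta=-51/220 (≈-0.2318)
After 4 (thin lens f=-19): x=1503/220 (≈6.8318) theta=267/2090 (≈0.1278)
After 5 (propagate distance d=32): x=9129/836 (≈10.9199) theta=267/2090 (≈0.1278)
After 6 (thin lens f=42): x=9129/836 (≈10.9199) theta=-7739/58520 (≈-0.1322)
After 7 (propagate distance d=22): x=117193/14630 (≈8.0105) theta=-7739/58520 (≈-0.1322)
After 8 (curved mirror R=61): x=117193/14630 (≈8.0105) theta=-1409623/3569720 (≈-0.3949)
Rounded to 4 decimal places: x = 8.0105, theta = -0.3949

Answer: 8.0105 -0.3949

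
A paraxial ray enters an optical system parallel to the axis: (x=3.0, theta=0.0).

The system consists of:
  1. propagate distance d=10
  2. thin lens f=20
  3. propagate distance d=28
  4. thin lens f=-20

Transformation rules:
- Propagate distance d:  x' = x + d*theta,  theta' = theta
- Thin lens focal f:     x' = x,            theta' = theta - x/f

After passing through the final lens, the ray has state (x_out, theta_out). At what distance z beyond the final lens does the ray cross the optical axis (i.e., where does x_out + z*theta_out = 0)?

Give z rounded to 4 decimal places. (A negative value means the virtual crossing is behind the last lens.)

Initial: x=3.0000 theta=0.0000
After 1 (propagate distance d=10): x=3.0000 theta=0.0000
After 2 (thin lens f=20): x=3.0000 theta=-0.1500
After 3 (propagate distance d=28): x=-1.2000 theta=-0.1500
After 4 (thin lens f=-20): x=-1.2000 theta=-0.2100
z_focus = -x_out/theta_out = -(-1.2000)/(-0.2100) = -40/7 ≈ -5.7143
Rounded to 4 decimal places: z = -5.7143

Answer: -5.7143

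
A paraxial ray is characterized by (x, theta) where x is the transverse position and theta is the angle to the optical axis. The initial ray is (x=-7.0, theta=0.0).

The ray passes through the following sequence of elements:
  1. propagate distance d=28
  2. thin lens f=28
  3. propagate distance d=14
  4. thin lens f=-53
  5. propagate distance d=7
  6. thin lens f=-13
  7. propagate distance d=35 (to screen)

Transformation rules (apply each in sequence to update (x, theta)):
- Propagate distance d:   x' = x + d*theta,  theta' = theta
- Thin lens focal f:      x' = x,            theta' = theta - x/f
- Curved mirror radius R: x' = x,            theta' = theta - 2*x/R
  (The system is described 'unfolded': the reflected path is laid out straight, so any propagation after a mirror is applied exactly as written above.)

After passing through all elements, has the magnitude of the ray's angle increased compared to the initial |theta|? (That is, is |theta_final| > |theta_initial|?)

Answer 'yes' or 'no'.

Initial: x=-7.0000 theta=0.0000
After 1 (propagate distance d=28): x=-7.0000 theta=0.0000
After 2 (thin lens f=28): x=-7.0000 theta=0.2500
After 3 (propagate distance d=14): x=-3.5000 theta=0.2500
After 4 (thin lens f=-53): x=-3.5000 theta=39/212 (≈0.1840)
After 5 (propagate distance d=7): x=-469/212 (≈-2.2123) theta=39/212 (≈0.1840)
After 6 (thin lens f=-13): x=-469/212 (≈-2.2123) theta=19/1378 (≈0.0138)
After 7 (propagate distance d=35 (to screen)): x=-4767/2756 (≈-1.7297) theta=19/1378 (≈0.0138)
|theta_initial|=0.0000 |theta_final|=19/1378 (≈0.0138) -> increased

Answer: yes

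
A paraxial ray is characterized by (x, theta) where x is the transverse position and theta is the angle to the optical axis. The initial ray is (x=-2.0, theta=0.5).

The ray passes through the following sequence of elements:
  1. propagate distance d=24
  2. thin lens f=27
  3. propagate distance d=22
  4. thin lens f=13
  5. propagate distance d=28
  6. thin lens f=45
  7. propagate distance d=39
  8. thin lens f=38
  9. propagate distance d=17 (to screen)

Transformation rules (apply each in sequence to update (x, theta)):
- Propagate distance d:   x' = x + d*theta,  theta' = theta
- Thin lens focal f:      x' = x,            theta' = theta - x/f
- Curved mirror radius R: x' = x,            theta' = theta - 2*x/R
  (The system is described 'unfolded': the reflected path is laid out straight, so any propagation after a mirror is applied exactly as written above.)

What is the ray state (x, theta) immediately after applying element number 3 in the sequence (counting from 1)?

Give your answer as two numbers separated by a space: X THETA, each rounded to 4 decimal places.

Answer: 12.8519 0.1296

Derivation:
Initial: x=-2.0000 theta=0.5000
After 1 (propagate distance d=24): x=10.0000 theta=0.5000
After 2 (thin lens f=27): x=10.0000 theta=7/54 (≈0.1296)
After 3 (propagate distance d=22): x=347/27 (≈12.8519) theta=7/54 (≈0.1296)
Rounded to 4 decimal places: x = 12.8519, theta = 0.1296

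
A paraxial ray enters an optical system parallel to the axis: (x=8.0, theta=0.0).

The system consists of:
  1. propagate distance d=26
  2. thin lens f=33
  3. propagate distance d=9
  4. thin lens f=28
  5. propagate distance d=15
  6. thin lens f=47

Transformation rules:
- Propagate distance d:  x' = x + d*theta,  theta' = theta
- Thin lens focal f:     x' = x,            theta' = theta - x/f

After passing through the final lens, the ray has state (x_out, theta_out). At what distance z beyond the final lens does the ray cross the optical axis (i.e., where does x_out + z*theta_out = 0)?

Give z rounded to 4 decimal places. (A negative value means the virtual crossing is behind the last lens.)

Initial: x=8.0000 theta=0.0000
After 1 (propagate distance d=26): x=8.0000 theta=0.0000
After 2 (thin lens f=33): x=8.0000 theta=-8/33 (≈-0.2424)
After 3 (propagate distance d=9): x=64/11 (≈5.8182) theta=-8/33 (≈-0.2424)
After 4 (thin lens f=28): x=64/11 (≈5.8182) theta=-104/231 (≈-0.4502)
After 5 (propagate distance d=15): x=-72/77 (≈-0.9351) theta=-104/231 (≈-0.4502)
After 6 (thin lens f=47): x=-72/77 (≈-0.9351) theta=-4672/10857 (≈-0.4303)
z_focus = -x_out/theta_out = -(-72/77)/(-4672/10857) = -1269/584 ≈ -2.1729
Rounded to 4 decimal places: z = -2.1729

Answer: -2.1729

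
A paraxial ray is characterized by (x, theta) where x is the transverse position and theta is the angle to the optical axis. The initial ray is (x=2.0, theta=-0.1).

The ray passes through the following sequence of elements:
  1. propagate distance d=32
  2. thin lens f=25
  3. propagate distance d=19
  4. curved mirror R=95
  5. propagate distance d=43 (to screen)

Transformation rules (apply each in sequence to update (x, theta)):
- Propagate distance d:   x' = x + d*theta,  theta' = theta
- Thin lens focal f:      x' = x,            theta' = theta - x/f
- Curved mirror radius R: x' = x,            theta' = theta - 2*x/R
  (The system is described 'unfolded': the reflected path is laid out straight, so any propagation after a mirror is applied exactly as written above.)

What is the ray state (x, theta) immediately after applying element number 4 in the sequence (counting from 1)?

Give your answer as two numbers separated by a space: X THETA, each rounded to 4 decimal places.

Answer: -2.1880 -0.0059

Derivation:
Initial: x=2.0000 theta=-0.1000
After 1 (propagate distance d=32): x=-1.2000 theta=-0.1000
After 2 (thin lens f=25): x=-1.2000 theta=-0.0520
After 3 (propagate distance d=19): x=-2.1880 theta=-0.0520
After 4 (curved mirror R=95): x=-2.1880 theta=-141/23750 (≈-0.0059)
Rounded to 4 decimal places: x = -2.1880, theta = -0.0059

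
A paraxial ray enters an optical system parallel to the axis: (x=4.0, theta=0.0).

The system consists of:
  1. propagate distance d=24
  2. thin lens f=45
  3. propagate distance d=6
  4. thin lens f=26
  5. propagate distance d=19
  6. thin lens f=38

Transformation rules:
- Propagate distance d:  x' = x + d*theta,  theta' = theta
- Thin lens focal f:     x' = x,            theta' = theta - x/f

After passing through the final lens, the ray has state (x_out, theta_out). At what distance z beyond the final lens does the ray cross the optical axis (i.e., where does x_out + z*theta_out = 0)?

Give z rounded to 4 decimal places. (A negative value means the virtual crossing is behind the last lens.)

Answer: -3.7341

Derivation:
Initial: x=4.0000 theta=0.0000
After 1 (propagate distance d=24): x=4.0000 theta=0.0000
After 2 (thin lens f=45): x=4.0000 theta=-4/45 (≈-0.0889)
After 3 (propagate distance d=6): x=52/15 (≈3.4667) theta=-4/45 (≈-0.0889)
After 4 (thin lens f=26): x=52/15 (≈3.4667) theta=-2/9 (≈-0.2222)
After 5 (propagate distance d=19): x=-34/45 (≈-0.7556) theta=-2/9 (≈-0.2222)
After 6 (thin lens f=38): x=-34/45 (≈-0.7556) theta=-173/855 (≈-0.2023)
z_focus = -x_out/theta_out = -(-34/45)/(-173/855) = -646/173 ≈ -3.7341
Rounded to 4 decimal places: z = -3.7341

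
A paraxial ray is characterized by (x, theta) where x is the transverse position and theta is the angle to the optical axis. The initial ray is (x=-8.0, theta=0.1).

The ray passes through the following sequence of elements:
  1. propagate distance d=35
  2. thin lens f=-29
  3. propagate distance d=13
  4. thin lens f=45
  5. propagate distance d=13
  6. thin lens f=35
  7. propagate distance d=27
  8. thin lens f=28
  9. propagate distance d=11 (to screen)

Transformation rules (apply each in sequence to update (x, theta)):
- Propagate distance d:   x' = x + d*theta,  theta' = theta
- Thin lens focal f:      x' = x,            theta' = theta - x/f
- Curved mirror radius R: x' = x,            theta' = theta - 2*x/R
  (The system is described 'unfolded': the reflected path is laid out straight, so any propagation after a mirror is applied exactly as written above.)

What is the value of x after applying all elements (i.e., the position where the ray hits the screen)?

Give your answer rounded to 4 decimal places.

Answer: 2.4416

Derivation:
Initial: x=-8.0000 theta=0.1000
After 1 (propagate distance d=35): x=-4.5000 theta=0.1000
After 2 (thin lens f=-29): x=-4.5000 theta=-8/145 (≈-0.0552)
After 3 (propagate distance d=13): x=-1513/290 (≈-5.2172) theta=-8/145 (≈-0.0552)
After 4 (thin lens f=45): x=-1513/290 (≈-5.2172) theta=793/13050 (≈0.0608)
After 5 (propagate distance d=13): x=-28888/6525 (≈-4.4273) theta=793/13050 (≈0.0608)
After 6 (thin lens f=35): x=-28888/6525 (≈-4.4273) theta=85531/456750 (≈0.1873)
After 7 (propagate distance d=27): x=287177/456750 (≈0.6287) theta=85531/456750 (≈0.1873)
After 8 (thin lens f=28): x=287177/456750 (≈0.6287) theta=72679/441000 (≈0.1648)
After 9 (propagate distance d=11 (to screen)): x=10408519/4263000 (≈2.4416) theta=72679/441000 (≈0.1648)
Rounded to 4 decimal places: x = 2.4416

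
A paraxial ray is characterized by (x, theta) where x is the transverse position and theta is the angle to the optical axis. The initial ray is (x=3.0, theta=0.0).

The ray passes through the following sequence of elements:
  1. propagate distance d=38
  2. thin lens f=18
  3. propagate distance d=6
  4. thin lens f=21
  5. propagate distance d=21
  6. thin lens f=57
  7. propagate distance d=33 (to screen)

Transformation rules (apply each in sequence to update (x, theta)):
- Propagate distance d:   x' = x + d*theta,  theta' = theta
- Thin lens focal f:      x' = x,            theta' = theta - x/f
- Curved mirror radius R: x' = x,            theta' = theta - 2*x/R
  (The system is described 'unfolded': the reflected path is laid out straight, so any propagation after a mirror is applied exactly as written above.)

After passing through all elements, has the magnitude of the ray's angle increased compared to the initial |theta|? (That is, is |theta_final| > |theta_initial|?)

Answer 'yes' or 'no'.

Answer: yes

Derivation:
Initial: x=3.0000 theta=0.0000
After 1 (propagate distance d=38): x=3.0000 theta=0.0000
After 2 (thin lens f=18): x=3.0000 theta=-1/6 (≈-0.1667)
After 3 (propagate distance d=6): x=2.0000 theta=-1/6 (≈-0.1667)
After 4 (thin lens f=21): x=2.0000 theta=-11/42 (≈-0.2619)
After 5 (propagate distance d=21): x=-3.5000 theta=-11/42 (≈-0.2619)
After 6 (thin lens f=57): x=-3.5000 theta=-80/399 (≈-0.2005)
After 7 (propagate distance d=33 (to screen)): x=-2691/266 (≈-10.1165) theta=-80/399 (≈-0.2005)
|theta_initial|=0.0000 |theta_final|=80/399 (≈0.2005) -> increased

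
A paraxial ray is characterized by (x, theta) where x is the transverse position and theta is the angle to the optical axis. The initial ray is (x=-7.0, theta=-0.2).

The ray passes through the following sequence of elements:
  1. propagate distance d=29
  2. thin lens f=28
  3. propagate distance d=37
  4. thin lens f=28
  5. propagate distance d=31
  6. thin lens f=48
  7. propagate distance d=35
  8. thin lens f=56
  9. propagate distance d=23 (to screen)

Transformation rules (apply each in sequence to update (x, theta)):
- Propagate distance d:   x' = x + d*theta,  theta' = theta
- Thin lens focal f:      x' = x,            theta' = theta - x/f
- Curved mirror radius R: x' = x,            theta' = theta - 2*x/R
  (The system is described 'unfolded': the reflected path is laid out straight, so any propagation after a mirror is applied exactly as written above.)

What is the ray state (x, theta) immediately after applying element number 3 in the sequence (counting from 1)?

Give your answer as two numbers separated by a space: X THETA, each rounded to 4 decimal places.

Initial: x=-7.0000 theta=-0.2000
After 1 (propagate distance d=29): x=-12.8000 theta=-0.2000
After 2 (thin lens f=28): x=-12.8000 theta=9/35 (≈0.2571)
After 3 (propagate distance d=37): x=-23/7 (≈-3.2857) theta=9/35 (≈0.2571)
Rounded to 4 decimal places: x = -3.2857, theta = 0.2571

Answer: -3.2857 0.2571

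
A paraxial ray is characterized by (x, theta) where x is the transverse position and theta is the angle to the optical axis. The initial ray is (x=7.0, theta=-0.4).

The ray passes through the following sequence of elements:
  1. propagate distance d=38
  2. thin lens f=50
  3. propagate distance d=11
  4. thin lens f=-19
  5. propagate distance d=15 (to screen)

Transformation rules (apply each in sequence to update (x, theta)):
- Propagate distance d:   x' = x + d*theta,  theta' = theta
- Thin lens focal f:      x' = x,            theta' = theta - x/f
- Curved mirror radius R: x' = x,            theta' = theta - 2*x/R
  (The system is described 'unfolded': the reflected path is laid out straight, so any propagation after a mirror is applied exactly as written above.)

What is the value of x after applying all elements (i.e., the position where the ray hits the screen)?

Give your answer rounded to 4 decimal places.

Answer: -22.8592

Derivation:
Initial: x=7.0000 theta=-0.4000
After 1 (propagate distance d=38): x=-8.2000 theta=-0.4000
After 2 (thin lens f=50): x=-8.2000 theta=-0.2360
After 3 (propagate distance d=11): x=-10.7960 theta=-0.2360
After 4 (thin lens f=-19): x=-10.7960 theta=-382/475 (≈-0.8042)
After 5 (propagate distance d=15 (to screen)): x=-108581/4750 (≈-22.8592) theta=-382/475 (≈-0.8042)
Rounded to 4 decimal places: x = -22.8592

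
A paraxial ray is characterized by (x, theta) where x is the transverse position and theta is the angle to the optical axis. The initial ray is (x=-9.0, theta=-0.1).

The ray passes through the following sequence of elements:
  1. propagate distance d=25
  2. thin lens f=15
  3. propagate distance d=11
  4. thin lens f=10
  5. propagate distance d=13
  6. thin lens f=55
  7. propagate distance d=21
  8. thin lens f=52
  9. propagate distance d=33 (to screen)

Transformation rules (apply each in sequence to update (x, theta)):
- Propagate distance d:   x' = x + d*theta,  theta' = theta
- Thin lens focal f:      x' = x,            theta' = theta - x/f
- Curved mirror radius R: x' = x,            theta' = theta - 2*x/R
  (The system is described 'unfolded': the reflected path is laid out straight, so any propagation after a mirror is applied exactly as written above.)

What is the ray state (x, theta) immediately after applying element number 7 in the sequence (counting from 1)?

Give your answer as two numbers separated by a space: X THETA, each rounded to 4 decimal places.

Answer: 28.8803 0.9030

Derivation:
Initial: x=-9.0000 theta=-0.1000
After 1 (propagate distance d=25): x=-11.5000 theta=-0.1000
After 2 (thin lens f=15): x=-11.5000 theta=2/3 (≈0.6667)
After 3 (propagate distance d=11): x=-25/6 (≈-4.1667) theta=2/3 (≈0.6667)
After 4 (thin lens f=10): x=-25/6 (≈-4.1667) theta=13/12 (≈1.0833)
After 5 (propagate distance d=13): x=119/12 (≈9.9167) theta=13/12 (≈1.0833)
After 6 (thin lens f=55): x=119/12 (≈9.9167) theta=149/165 (≈0.9030)
After 7 (propagate distance d=21): x=19061/660 (≈28.8803) theta=149/165 (≈0.9030)
Rounded to 4 decimal places: x = 28.8803, theta = 0.9030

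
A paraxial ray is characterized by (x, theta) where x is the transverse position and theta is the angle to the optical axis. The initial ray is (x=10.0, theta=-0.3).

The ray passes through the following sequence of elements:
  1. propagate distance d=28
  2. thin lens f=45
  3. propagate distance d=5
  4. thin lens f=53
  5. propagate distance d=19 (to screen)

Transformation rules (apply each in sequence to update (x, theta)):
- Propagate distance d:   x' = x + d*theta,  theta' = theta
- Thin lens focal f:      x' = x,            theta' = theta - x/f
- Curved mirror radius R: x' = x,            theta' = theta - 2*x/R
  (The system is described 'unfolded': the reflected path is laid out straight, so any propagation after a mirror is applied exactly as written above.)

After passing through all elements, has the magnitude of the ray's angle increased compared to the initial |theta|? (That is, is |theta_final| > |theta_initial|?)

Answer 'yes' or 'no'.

Initial: x=10.0000 theta=-0.3000
After 1 (propagate distance d=28): x=1.6000 theta=-0.3000
After 2 (thin lens f=45): x=1.6000 theta=-151/450 (≈-0.3356)
After 3 (propagate distance d=5): x=-7/90 (≈-0.0778) theta=-151/450 (≈-0.3356)
After 4 (thin lens f=53): x=-7/90 (≈-0.0778) theta=-1328/3975 (≈-0.3341)
After 5 (propagate distance d=19 (to screen)): x=-153247/23850 (≈-6.4255) theta=-1328/3975 (≈-0.3341)
|theta_initial|=0.3000 |theta_final|=1328/3975 (≈0.3341) -> increased

Answer: yes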